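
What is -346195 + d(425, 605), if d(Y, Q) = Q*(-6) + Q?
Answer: -349220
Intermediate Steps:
d(Y, Q) = -5*Q (d(Y, Q) = -6*Q + Q = -5*Q)
-346195 + d(425, 605) = -346195 - 5*605 = -346195 - 3025 = -349220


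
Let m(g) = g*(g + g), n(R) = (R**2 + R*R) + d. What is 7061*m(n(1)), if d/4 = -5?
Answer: 4575528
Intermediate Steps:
d = -20 (d = 4*(-5) = -20)
n(R) = -20 + 2*R**2 (n(R) = (R**2 + R*R) - 20 = (R**2 + R**2) - 20 = 2*R**2 - 20 = -20 + 2*R**2)
m(g) = 2*g**2 (m(g) = g*(2*g) = 2*g**2)
7061*m(n(1)) = 7061*(2*(-20 + 2*1**2)**2) = 7061*(2*(-20 + 2*1)**2) = 7061*(2*(-20 + 2)**2) = 7061*(2*(-18)**2) = 7061*(2*324) = 7061*648 = 4575528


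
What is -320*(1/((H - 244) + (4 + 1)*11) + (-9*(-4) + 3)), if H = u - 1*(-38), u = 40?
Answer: -1384960/111 ≈ -12477.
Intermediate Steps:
H = 78 (H = 40 - 1*(-38) = 40 + 38 = 78)
-320*(1/((H - 244) + (4 + 1)*11) + (-9*(-4) + 3)) = -320*(1/((78 - 244) + (4 + 1)*11) + (-9*(-4) + 3)) = -320*(1/(-166 + 5*11) + (36 + 3)) = -320*(1/(-166 + 55) + 39) = -320*(1/(-111) + 39) = -320*(-1/111 + 39) = -320*4328/111 = -1384960/111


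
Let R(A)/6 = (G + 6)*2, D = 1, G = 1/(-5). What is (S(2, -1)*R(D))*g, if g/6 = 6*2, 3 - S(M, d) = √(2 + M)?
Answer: 25056/5 ≈ 5011.2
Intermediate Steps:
G = -⅕ ≈ -0.20000
S(M, d) = 3 - √(2 + M)
R(A) = 348/5 (R(A) = 6*((-⅕ + 6)*2) = 6*((29/5)*2) = 6*(58/5) = 348/5)
g = 72 (g = 6*(6*2) = 6*12 = 72)
(S(2, -1)*R(D))*g = ((3 - √(2 + 2))*(348/5))*72 = ((3 - √4)*(348/5))*72 = ((3 - 1*2)*(348/5))*72 = ((3 - 2)*(348/5))*72 = (1*(348/5))*72 = (348/5)*72 = 25056/5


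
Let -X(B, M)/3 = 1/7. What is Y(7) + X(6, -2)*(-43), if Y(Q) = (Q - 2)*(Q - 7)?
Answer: 129/7 ≈ 18.429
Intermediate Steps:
Y(Q) = (-7 + Q)*(-2 + Q) (Y(Q) = (-2 + Q)*(-7 + Q) = (-7 + Q)*(-2 + Q))
X(B, M) = -3/7
Y(7) + X(6, -2)*(-43) = (14 + 7² - 9*7) - 3/7*(-43) = (14 + 49 - 63) + 129/7 = 0 + 129/7 = 129/7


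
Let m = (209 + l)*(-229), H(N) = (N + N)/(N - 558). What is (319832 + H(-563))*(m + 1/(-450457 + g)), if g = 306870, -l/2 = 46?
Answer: -1379321025436684616/160961027 ≈ -8.5693e+9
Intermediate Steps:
l = -92 (l = -2*46 = -92)
H(N) = 2*N/(-558 + N) (H(N) = (2*N)/(-558 + N) = 2*N/(-558 + N))
m = -26793 (m = (209 - 92)*(-229) = 117*(-229) = -26793)
(319832 + H(-563))*(m + 1/(-450457 + g)) = (319832 + 2*(-563)/(-558 - 563))*(-26793 + 1/(-450457 + 306870)) = (319832 + 2*(-563)/(-1121))*(-26793 + 1/(-143587)) = (319832 + 2*(-563)*(-1/1121))*(-26793 - 1/143587) = (319832 + 1126/1121)*(-3847126492/143587) = (358532798/1121)*(-3847126492/143587) = -1379321025436684616/160961027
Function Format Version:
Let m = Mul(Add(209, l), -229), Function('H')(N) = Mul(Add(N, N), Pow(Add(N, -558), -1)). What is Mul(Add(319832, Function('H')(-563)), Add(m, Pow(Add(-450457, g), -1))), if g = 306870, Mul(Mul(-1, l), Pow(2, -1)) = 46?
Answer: Rational(-1379321025436684616, 160961027) ≈ -8.5693e+9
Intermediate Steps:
l = -92 (l = Mul(-2, 46) = -92)
Function('H')(N) = Mul(2, N, Pow(Add(-558, N), -1)) (Function('H')(N) = Mul(Mul(2, N), Pow(Add(-558, N), -1)) = Mul(2, N, Pow(Add(-558, N), -1)))
m = -26793 (m = Mul(Add(209, -92), -229) = Mul(117, -229) = -26793)
Mul(Add(319832, Function('H')(-563)), Add(m, Pow(Add(-450457, g), -1))) = Mul(Add(319832, Mul(2, -563, Pow(Add(-558, -563), -1))), Add(-26793, Pow(Add(-450457, 306870), -1))) = Mul(Add(319832, Mul(2, -563, Pow(-1121, -1))), Add(-26793, Pow(-143587, -1))) = Mul(Add(319832, Mul(2, -563, Rational(-1, 1121))), Add(-26793, Rational(-1, 143587))) = Mul(Add(319832, Rational(1126, 1121)), Rational(-3847126492, 143587)) = Mul(Rational(358532798, 1121), Rational(-3847126492, 143587)) = Rational(-1379321025436684616, 160961027)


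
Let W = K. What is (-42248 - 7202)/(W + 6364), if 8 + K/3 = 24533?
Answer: -49450/79939 ≈ -0.61860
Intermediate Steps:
K = 73575 (K = -24 + 3*24533 = -24 + 73599 = 73575)
W = 73575
(-42248 - 7202)/(W + 6364) = (-42248 - 7202)/(73575 + 6364) = -49450/79939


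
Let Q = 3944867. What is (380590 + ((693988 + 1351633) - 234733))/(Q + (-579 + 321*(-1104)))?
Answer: 1095739/1794952 ≈ 0.61046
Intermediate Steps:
(380590 + ((693988 + 1351633) - 234733))/(Q + (-579 + 321*(-1104))) = (380590 + ((693988 + 1351633) - 234733))/(3944867 + (-579 + 321*(-1104))) = (380590 + (2045621 - 234733))/(3944867 + (-579 - 354384)) = (380590 + 1810888)/(3944867 - 354963) = 2191478/3589904 = 2191478*(1/3589904) = 1095739/1794952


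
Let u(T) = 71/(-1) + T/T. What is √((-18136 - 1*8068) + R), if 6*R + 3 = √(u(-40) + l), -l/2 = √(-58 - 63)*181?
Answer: √(-943362 + 6*√2*√(-35 - 1991*I))/6 ≈ 0.023176 - 161.86*I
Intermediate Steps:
u(T) = -70 (u(T) = 71*(-1) + 1 = -71 + 1 = -70)
l = -3982*I (l = -2*√(-58 - 63)*181 = -2*√(-121)*181 = -2*11*I*181 = -3982*I ≈ -3982.0*I)
R = -½ + √(-70 - 3982*I)/6 ≈ 6.8717 - 7.5024*I
√((-18136 - 1*8068) + R) = √((-18136 - 1*8068) + (-½ + √(-70 - 3982*I)/6)) = √((-18136 - 8068) + (-½ + √(-70 - 3982*I)/6)) = √(-26204 + (-½ + √(-70 - 3982*I)/6)) = √(-52409/2 + √(-70 - 3982*I)/6)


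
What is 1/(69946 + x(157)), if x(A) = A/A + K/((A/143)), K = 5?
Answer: 157/10982394 ≈ 1.4296e-5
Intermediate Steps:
x(A) = 1 + 715/A (x(A) = A/A + 5/((A/143)) = 1 + 5/((A*(1/143))) = 1 + 5/((A/143)) = 1 + 5*(143/A) = 1 + 715/A)
1/(69946 + x(157)) = 1/(69946 + (715 + 157)/157) = 1/(69946 + (1/157)*872) = 1/(69946 + 872/157) = 1/(10982394/157) = 157/10982394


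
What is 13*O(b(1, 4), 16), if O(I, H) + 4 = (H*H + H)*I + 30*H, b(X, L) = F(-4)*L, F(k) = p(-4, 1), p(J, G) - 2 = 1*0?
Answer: 34476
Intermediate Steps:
p(J, G) = 2 (p(J, G) = 2 + 1*0 = 2 + 0 = 2)
F(k) = 2
b(X, L) = 2*L
O(I, H) = -4 + 30*H + I*(H + H²) (O(I, H) = -4 + ((H*H + H)*I + 30*H) = -4 + ((H² + H)*I + 30*H) = -4 + ((H + H²)*I + 30*H) = -4 + (I*(H + H²) + 30*H) = -4 + (30*H + I*(H + H²)) = -4 + 30*H + I*(H + H²))
13*O(b(1, 4), 16) = 13*(-4 + 30*16 + 16*(2*4) + (2*4)*16²) = 13*(-4 + 480 + 16*8 + 8*256) = 13*(-4 + 480 + 128 + 2048) = 13*2652 = 34476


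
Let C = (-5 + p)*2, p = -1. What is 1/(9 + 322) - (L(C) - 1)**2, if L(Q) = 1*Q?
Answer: -55938/331 ≈ -169.00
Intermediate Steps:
C = -12 (C = (-5 - 1)*2 = -6*2 = -12)
L(Q) = Q
1/(9 + 322) - (L(C) - 1)**2 = 1/(9 + 322) - (-12 - 1)**2 = 1/331 - 1*(-13)**2 = 1/331 - 1*169 = 1/331 - 169 = -55938/331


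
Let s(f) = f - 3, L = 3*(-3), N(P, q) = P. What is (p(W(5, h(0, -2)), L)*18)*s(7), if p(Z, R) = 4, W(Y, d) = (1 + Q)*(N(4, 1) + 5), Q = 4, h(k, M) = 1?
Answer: 288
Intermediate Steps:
W(Y, d) = 45 (W(Y, d) = (1 + 4)*(4 + 5) = 5*9 = 45)
L = -9
s(f) = -3 + f
(p(W(5, h(0, -2)), L)*18)*s(7) = (4*18)*(-3 + 7) = 72*4 = 288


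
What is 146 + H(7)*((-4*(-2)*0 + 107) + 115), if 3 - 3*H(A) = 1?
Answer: 294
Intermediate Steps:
H(A) = ⅔ (H(A) = 1 - ⅓*1 = 1 - ⅓ = ⅔)
146 + H(7)*((-4*(-2)*0 + 107) + 115) = 146 + 2*((-4*(-2)*0 + 107) + 115)/3 = 146 + 2*((8*0 + 107) + 115)/3 = 146 + 2*((0 + 107) + 115)/3 = 146 + 2*(107 + 115)/3 = 146 + (⅔)*222 = 146 + 148 = 294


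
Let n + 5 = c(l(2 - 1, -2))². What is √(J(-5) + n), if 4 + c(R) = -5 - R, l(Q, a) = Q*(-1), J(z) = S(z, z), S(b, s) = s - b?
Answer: √59 ≈ 7.6811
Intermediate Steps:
J(z) = 0 (J(z) = z - z = 0)
l(Q, a) = -Q
c(R) = -9 - R (c(R) = -4 + (-5 - R) = -9 - R)
n = 59 (n = -5 + (-9 - (-1)*(2 - 1))² = -5 + (-9 - (-1))² = -5 + (-9 - 1*(-1))² = -5 + (-9 + 1)² = -5 + (-8)² = -5 + 64 = 59)
√(J(-5) + n) = √(0 + 59) = √59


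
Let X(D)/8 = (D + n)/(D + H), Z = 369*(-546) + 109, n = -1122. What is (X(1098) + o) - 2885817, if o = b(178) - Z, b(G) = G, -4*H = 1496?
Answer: -485853642/181 ≈ -2.6843e+6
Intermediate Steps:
H = -374 (H = -¼*1496 = -374)
Z = -201365 (Z = -201474 + 109 = -201365)
X(D) = 8*(-1122 + D)/(-374 + D) (X(D) = 8*((D - 1122)/(D - 374)) = 8*((-1122 + D)/(-374 + D)) = 8*(-1122 + D)/(-374 + D))
o = 201543 (o = 178 - 1*(-201365) = 178 + 201365 = 201543)
(X(1098) + o) - 2885817 = (8*(-1122 + 1098)/(-374 + 1098) + 201543) - 2885817 = (8*(-24)/724 + 201543) - 2885817 = (8*(1/724)*(-24) + 201543) - 2885817 = (-48/181 + 201543) - 2885817 = 36479235/181 - 2885817 = -485853642/181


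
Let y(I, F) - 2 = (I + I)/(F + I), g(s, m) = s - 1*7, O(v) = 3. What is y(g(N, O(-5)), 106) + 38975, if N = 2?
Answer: 3936667/101 ≈ 38977.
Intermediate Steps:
g(s, m) = -7 + s (g(s, m) = s - 7 = -7 + s)
y(I, F) = 2 + 2*I/(F + I) (y(I, F) = 2 + (I + I)/(F + I) = 2 + (2*I)/(F + I) = 2 + 2*I/(F + I))
y(g(N, O(-5)), 106) + 38975 = 2*(106 + 2*(-7 + 2))/(106 + (-7 + 2)) + 38975 = 2*(106 + 2*(-5))/(106 - 5) + 38975 = 2*(106 - 10)/101 + 38975 = 2*(1/101)*96 + 38975 = 192/101 + 38975 = 3936667/101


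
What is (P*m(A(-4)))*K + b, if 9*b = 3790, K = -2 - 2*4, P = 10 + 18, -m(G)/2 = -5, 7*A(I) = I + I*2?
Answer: -21410/9 ≈ -2378.9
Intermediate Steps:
A(I) = 3*I/7 (A(I) = (I + I*2)/7 = (I + 2*I)/7 = (3*I)/7 = 3*I/7)
m(G) = 10 (m(G) = -2*(-5) = 10)
P = 28
K = -10 (K = -2 - 8 = -10)
b = 3790/9 (b = (⅑)*3790 = 3790/9 ≈ 421.11)
(P*m(A(-4)))*K + b = (28*10)*(-10) + 3790/9 = 280*(-10) + 3790/9 = -2800 + 3790/9 = -21410/9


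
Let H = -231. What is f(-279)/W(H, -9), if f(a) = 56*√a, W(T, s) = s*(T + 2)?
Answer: 56*I*√31/687 ≈ 0.45385*I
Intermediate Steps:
W(T, s) = s*(2 + T)
f(-279)/W(H, -9) = (56*√(-279))/((-9*(2 - 231))) = (56*(3*I*√31))/((-9*(-229))) = (168*I*√31)/2061 = (168*I*√31)*(1/2061) = 56*I*√31/687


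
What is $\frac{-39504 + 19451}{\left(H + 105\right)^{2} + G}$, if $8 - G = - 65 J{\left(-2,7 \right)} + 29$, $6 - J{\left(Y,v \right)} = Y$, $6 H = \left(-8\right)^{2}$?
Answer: $- \frac{180477}{124900} \approx -1.445$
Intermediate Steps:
$H = \frac{32}{3}$ ($H = \frac{\left(-8\right)^{2}}{6} = \frac{1}{6} \cdot 64 = \frac{32}{3} \approx 10.667$)
$J{\left(Y,v \right)} = 6 - Y$
$G = 499$ ($G = 8 - \left(- 65 \left(6 - -2\right) + 29\right) = 8 - \left(- 65 \left(6 + 2\right) + 29\right) = 8 - \left(\left(-65\right) 8 + 29\right) = 8 - \left(-520 + 29\right) = 8 - -491 = 8 + 491 = 499$)
$\frac{-39504 + 19451}{\left(H + 105\right)^{2} + G} = \frac{-39504 + 19451}{\left(\frac{32}{3} + 105\right)^{2} + 499} = - \frac{20053}{\left(\frac{347}{3}\right)^{2} + 499} = - \frac{20053}{\frac{120409}{9} + 499} = - \frac{20053}{\frac{124900}{9}} = \left(-20053\right) \frac{9}{124900} = - \frac{180477}{124900}$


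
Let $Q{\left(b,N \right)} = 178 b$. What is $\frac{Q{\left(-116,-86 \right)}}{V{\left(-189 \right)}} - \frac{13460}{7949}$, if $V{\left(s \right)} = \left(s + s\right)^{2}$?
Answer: $- \frac{521837398}{283946229} \approx -1.8378$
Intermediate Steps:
$V{\left(s \right)} = 4 s^{2}$ ($V{\left(s \right)} = \left(2 s\right)^{2} = 4 s^{2}$)
$\frac{Q{\left(-116,-86 \right)}}{V{\left(-189 \right)}} - \frac{13460}{7949} = \frac{178 \left(-116\right)}{4 \left(-189\right)^{2}} - \frac{13460}{7949} = - \frac{20648}{4 \cdot 35721} - \frac{13460}{7949} = - \frac{20648}{142884} - \frac{13460}{7949} = \left(-20648\right) \frac{1}{142884} - \frac{13460}{7949} = - \frac{5162}{35721} - \frac{13460}{7949} = - \frac{521837398}{283946229}$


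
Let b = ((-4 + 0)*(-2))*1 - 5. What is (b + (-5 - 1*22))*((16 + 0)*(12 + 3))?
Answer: -5760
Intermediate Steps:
b = 3 (b = -4*(-2)*1 - 5 = 8*1 - 5 = 8 - 5 = 3)
(b + (-5 - 1*22))*((16 + 0)*(12 + 3)) = (3 + (-5 - 1*22))*((16 + 0)*(12 + 3)) = (3 + (-5 - 22))*(16*15) = (3 - 27)*240 = -24*240 = -5760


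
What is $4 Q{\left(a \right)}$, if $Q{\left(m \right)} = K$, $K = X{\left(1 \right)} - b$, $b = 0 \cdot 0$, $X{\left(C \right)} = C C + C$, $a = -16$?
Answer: $8$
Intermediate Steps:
$X{\left(C \right)} = C + C^{2}$ ($X{\left(C \right)} = C^{2} + C = C + C^{2}$)
$b = 0$
$K = 2$ ($K = 1 \left(1 + 1\right) - 0 = 1 \cdot 2 + 0 = 2 + 0 = 2$)
$Q{\left(m \right)} = 2$
$4 Q{\left(a \right)} = 4 \cdot 2 = 8$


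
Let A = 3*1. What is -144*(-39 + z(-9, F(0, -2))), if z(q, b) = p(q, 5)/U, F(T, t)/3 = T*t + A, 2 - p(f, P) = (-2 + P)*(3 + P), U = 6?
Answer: 6144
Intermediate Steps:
A = 3
p(f, P) = 2 - (-2 + P)*(3 + P)
F(T, t) = 9 + 3*T*t (F(T, t) = 3*(T*t + 3) = 3*(3 + T*t) = 9 + 3*T*t)
z(q, b) = -11/3 (z(q, b) = (8 - 1*5 - 1*5**2)/6 = (8 - 5 - 1*25)*(1/6) = (8 - 5 - 25)*(1/6) = -22*1/6 = -11/3)
-144*(-39 + z(-9, F(0, -2))) = -144*(-39 - 11/3) = -144*(-128/3) = 6144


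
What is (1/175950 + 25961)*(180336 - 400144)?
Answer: -502023662166704/87975 ≈ -5.7064e+9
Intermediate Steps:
(1/175950 + 25961)*(180336 - 400144) = (1/175950 + 25961)*(-219808) = (4567837951/175950)*(-219808) = -502023662166704/87975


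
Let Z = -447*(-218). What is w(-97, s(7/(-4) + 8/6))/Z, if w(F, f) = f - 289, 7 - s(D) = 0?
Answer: -47/16241 ≈ -0.0028939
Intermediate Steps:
s(D) = 7 (s(D) = 7 - 1*0 = 7 + 0 = 7)
w(F, f) = -289 + f
Z = 97446
w(-97, s(7/(-4) + 8/6))/Z = (-289 + 7)/97446 = -282*1/97446 = -47/16241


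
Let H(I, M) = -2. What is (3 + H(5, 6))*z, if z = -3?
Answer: -3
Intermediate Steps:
(3 + H(5, 6))*z = (3 - 2)*(-3) = 1*(-3) = -3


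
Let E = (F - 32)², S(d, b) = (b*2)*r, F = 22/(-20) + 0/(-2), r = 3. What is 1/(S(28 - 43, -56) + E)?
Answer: 100/75961 ≈ 0.0013165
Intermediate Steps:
F = -11/10 (F = 22*(-1/20) + 0*(-½) = -11/10 + 0 = -11/10 ≈ -1.1000)
S(d, b) = 6*b (S(d, b) = (b*2)*3 = (2*b)*3 = 6*b)
E = 109561/100 (E = (-11/10 - 32)² = (-331/10)² = 109561/100 ≈ 1095.6)
1/(S(28 - 43, -56) + E) = 1/(6*(-56) + 109561/100) = 1/(-336 + 109561/100) = 1/(75961/100) = 100/75961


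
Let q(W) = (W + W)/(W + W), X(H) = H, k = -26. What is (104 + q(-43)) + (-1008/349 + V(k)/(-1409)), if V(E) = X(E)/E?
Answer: 50212184/491741 ≈ 102.11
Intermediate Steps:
V(E) = 1 (V(E) = E/E = 1)
q(W) = 1 (q(W) = (2*W)/((2*W)) = (2*W)*(1/(2*W)) = 1)
(104 + q(-43)) + (-1008/349 + V(k)/(-1409)) = (104 + 1) + (-1008/349 + 1/(-1409)) = 105 + (-1008*1/349 + 1*(-1/1409)) = 105 + (-1008/349 - 1/1409) = 105 - 1420621/491741 = 50212184/491741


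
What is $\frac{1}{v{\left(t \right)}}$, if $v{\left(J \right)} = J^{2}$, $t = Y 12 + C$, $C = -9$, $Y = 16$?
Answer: $\frac{1}{33489} \approx 2.9861 \cdot 10^{-5}$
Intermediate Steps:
$t = 183$ ($t = 16 \cdot 12 - 9 = 192 - 9 = 183$)
$\frac{1}{v{\left(t \right)}} = \frac{1}{183^{2}} = \frac{1}{33489}$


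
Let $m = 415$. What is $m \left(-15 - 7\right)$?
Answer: $-9130$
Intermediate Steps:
$m \left(-15 - 7\right) = 415 \left(-15 - 7\right) = 415 \left(-22\right) = -9130$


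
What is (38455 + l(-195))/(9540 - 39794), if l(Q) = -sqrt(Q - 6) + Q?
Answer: -19130/15127 + I*sqrt(201)/30254 ≈ -1.2646 + 0.00046861*I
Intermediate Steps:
l(Q) = Q - sqrt(-6 + Q) (l(Q) = -sqrt(-6 + Q) + Q = Q - sqrt(-6 + Q))
(38455 + l(-195))/(9540 - 39794) = (38455 + (-195 - sqrt(-6 - 195)))/(9540 - 39794) = (38455 + (-195 - sqrt(-201)))/(-30254) = (38455 + (-195 - I*sqrt(201)))*(-1/30254) = (38260 - I*sqrt(201))*(-1/30254) = -19130/15127 + I*sqrt(201)/30254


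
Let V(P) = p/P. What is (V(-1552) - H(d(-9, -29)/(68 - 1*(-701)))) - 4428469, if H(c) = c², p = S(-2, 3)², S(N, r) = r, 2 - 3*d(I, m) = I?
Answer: -36579731673012145/8260130448 ≈ -4.4285e+6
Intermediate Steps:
d(I, m) = ⅔ - I/3
p = 9 (p = 3² = 9)
V(P) = 9/P
(V(-1552) - H(d(-9, -29)/(68 - 1*(-701)))) - 4428469 = (9/(-1552) - ((⅔ - ⅓*(-9))/(68 - 1*(-701)))²) - 4428469 = (9*(-1/1552) - ((⅔ + 3)/(68 + 701))²) - 4428469 = (-9/1552 - ((11/3)/769)²) - 4428469 = (-9/1552 - ((11/3)*(1/769))²) - 4428469 = (-9/1552 - (11/2307)²) - 4428469 = (-9/1552 - 1*121/5322249) - 4428469 = (-9/1552 - 121/5322249) - 4428469 = -48088033/8260130448 - 4428469 = -36579731673012145/8260130448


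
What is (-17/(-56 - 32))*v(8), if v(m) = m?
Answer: 17/11 ≈ 1.5455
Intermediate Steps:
(-17/(-56 - 32))*v(8) = -17/(-56 - 32)*8 = -17/(-88)*8 = -17*(-1/88)*8 = (17/88)*8 = 17/11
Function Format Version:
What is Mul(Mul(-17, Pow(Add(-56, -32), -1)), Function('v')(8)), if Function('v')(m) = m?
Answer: Rational(17, 11) ≈ 1.5455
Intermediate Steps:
Mul(Mul(-17, Pow(Add(-56, -32), -1)), Function('v')(8)) = Mul(Mul(-17, Pow(Add(-56, -32), -1)), 8) = Mul(Mul(-17, Pow(-88, -1)), 8) = Mul(Mul(-17, Rational(-1, 88)), 8) = Mul(Rational(17, 88), 8) = Rational(17, 11)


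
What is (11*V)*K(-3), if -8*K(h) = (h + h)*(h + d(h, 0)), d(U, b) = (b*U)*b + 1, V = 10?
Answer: -165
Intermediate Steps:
d(U, b) = 1 + U*b² (d(U, b) = (U*b)*b + 1 = U*b² + 1 = 1 + U*b²)
K(h) = -h*(1 + h)/4 (K(h) = -(h + h)*(h + (1 + h*0²))/8 = -2*h*(h + (1 + h*0))/8 = -2*h*(h + (1 + 0))/8 = -2*h*(h + 1)/8 = -2*h*(1 + h)/8 = -h*(1 + h)/4)
(11*V)*K(-3) = (11*10)*(-¼*(-3)*(1 - 3)) = 110*(-¼*(-3)*(-2)) = 110*(-3/2) = -165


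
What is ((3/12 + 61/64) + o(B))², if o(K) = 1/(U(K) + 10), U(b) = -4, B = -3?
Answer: 69169/36864 ≈ 1.8763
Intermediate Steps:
o(K) = ⅙ (o(K) = 1/(-4 + 10) = 1/6 = ⅙)
((3/12 + 61/64) + o(B))² = ((3/12 + 61/64) + ⅙)² = ((3*(1/12) + 61*(1/64)) + ⅙)² = ((¼ + 61/64) + ⅙)² = (77/64 + ⅙)² = (263/192)² = 69169/36864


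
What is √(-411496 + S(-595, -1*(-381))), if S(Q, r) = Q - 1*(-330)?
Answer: I*√411761 ≈ 641.69*I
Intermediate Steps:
S(Q, r) = 330 + Q (S(Q, r) = Q + 330 = 330 + Q)
√(-411496 + S(-595, -1*(-381))) = √(-411496 + (330 - 595)) = √(-411496 - 265) = √(-411761) = I*√411761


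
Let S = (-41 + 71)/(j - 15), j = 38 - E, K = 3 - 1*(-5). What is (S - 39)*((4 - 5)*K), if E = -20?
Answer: 13176/43 ≈ 306.42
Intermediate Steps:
K = 8 (K = 3 + 5 = 8)
j = 58 (j = 38 - 1*(-20) = 38 + 20 = 58)
S = 30/43 (S = (-41 + 71)/(58 - 15) = 30/43 ≈ 0.69767)
(S - 39)*((4 - 5)*K) = (30/43 - 39)*((4 - 5)*8) = -(-1647)*8/43 = -1647/43*(-8) = 13176/43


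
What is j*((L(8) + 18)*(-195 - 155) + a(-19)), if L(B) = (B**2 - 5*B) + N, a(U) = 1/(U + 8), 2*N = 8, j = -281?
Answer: 49765381/11 ≈ 4.5241e+6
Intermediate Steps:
N = 4 (N = (1/2)*8 = 4)
a(U) = 1/(8 + U)
L(B) = 4 + B**2 - 5*B (L(B) = (B**2 - 5*B) + 4 = 4 + B**2 - 5*B)
j*((L(8) + 18)*(-195 - 155) + a(-19)) = -281*(((4 + 8**2 - 5*8) + 18)*(-195 - 155) + 1/(8 - 19)) = -281*(((4 + 64 - 40) + 18)*(-350) + 1/(-11)) = -281*((28 + 18)*(-350) - 1/11) = -281*(46*(-350) - 1/11) = -281*(-16100 - 1/11) = -281*(-177101/11) = 49765381/11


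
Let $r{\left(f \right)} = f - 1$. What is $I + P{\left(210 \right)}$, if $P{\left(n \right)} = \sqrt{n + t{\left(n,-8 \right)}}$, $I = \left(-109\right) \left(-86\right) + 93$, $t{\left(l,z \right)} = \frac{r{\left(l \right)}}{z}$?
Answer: $9467 + \frac{\sqrt{2942}}{4} \approx 9480.6$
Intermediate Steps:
$r{\left(f \right)} = -1 + f$ ($r{\left(f \right)} = f - 1 = -1 + f$)
$t{\left(l,z \right)} = \frac{-1 + l}{z}$
$I = 9467$ ($I = 9374 + 93 = 9467$)
$P{\left(n \right)} = \sqrt{\frac{1}{8} + \frac{7 n}{8}}$ ($P{\left(n \right)} = \sqrt{n + \frac{-1 + n}{-8}} = \sqrt{n - \frac{-1 + n}{8}} = \sqrt{n - \left(- \frac{1}{8} + \frac{n}{8}\right)} = \sqrt{\frac{1}{8} + \frac{7 n}{8}}$)
$I + P{\left(210 \right)} = 9467 + \frac{\sqrt{2 + 14 \cdot 210}}{4} = 9467 + \frac{\sqrt{2 + 2940}}{4} = 9467 + \frac{\sqrt{2942}}{4}$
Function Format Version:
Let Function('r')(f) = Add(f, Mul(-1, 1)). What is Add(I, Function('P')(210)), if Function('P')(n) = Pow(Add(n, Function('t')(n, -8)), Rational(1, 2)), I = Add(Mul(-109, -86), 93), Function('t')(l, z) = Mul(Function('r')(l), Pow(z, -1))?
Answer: Add(9467, Mul(Rational(1, 4), Pow(2942, Rational(1, 2)))) ≈ 9480.6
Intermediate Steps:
Function('r')(f) = Add(-1, f) (Function('r')(f) = Add(f, -1) = Add(-1, f))
Function('t')(l, z) = Mul(Pow(z, -1), Add(-1, l)) (Function('t')(l, z) = Mul(Add(-1, l), Pow(z, -1)) = Mul(Pow(z, -1), Add(-1, l)))
I = 9467 (I = Add(9374, 93) = 9467)
Function('P')(n) = Pow(Add(Rational(1, 8), Mul(Rational(7, 8), n)), Rational(1, 2)) (Function('P')(n) = Pow(Add(n, Mul(Pow(-8, -1), Add(-1, n))), Rational(1, 2)) = Pow(Add(n, Mul(Rational(-1, 8), Add(-1, n))), Rational(1, 2)) = Pow(Add(n, Add(Rational(1, 8), Mul(Rational(-1, 8), n))), Rational(1, 2)) = Pow(Add(Rational(1, 8), Mul(Rational(7, 8), n)), Rational(1, 2)))
Add(I, Function('P')(210)) = Add(9467, Mul(Rational(1, 4), Pow(Add(2, Mul(14, 210)), Rational(1, 2)))) = Add(9467, Mul(Rational(1, 4), Pow(Add(2, 2940), Rational(1, 2)))) = Add(9467, Mul(Rational(1, 4), Pow(2942, Rational(1, 2))))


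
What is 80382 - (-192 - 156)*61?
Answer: 101610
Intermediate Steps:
80382 - (-192 - 156)*61 = 80382 - (-348)*61 = 80382 - 1*(-21228) = 80382 + 21228 = 101610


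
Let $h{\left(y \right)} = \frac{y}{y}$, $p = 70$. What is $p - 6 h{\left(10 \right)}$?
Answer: $64$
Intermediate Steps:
$h{\left(y \right)} = 1$
$p - 6 h{\left(10 \right)} = 70 - 6 = 64$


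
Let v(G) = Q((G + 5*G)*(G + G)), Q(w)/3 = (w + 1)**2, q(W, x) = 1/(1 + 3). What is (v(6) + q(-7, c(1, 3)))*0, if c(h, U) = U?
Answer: 0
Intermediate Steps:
q(W, x) = 1/4
Q(w) = 3*(1 + w)**2 (Q(w) = 3*(w + 1)**2 = 3*(1 + w)**2)
v(G) = 3*(1 + 12*G**2)**2 (v(G) = 3*(1 + (G + 5*G)*(G + G))**2 = 3*(1 + (6*G)*(2*G))**2 = 3*(1 + 12*G**2)**2)
(v(6) + q(-7, c(1, 3)))*0 = (3*(1 + 12*6**2)**2 + 1/4)*0 = (3*(1 + 12*36)**2 + 1/4)*0 = (3*(1 + 432)**2 + 1/4)*0 = (3*433**2 + 1/4)*0 = (3*187489 + 1/4)*0 = (562467 + 1/4)*0 = (2249869/4)*0 = 0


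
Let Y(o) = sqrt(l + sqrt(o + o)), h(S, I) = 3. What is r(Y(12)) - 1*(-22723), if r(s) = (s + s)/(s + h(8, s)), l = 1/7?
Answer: 22723 + 2*sqrt(1/7 + 2*sqrt(6))/(3 + sqrt(1/7 + 2*sqrt(6))) ≈ 22724.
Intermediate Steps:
l = 1/7 ≈ 0.14286
Y(o) = sqrt(1/7 + sqrt(2)*sqrt(o)) (Y(o) = sqrt(1/7 + sqrt(o + o)) = sqrt(1/7 + sqrt(2*o)) = sqrt(1/7 + sqrt(2)*sqrt(o)))
r(s) = 2*s/(3 + s) (r(s) = (s + s)/(s + 3) = (2*s)/(3 + s) = 2*s/(3 + s))
r(Y(12)) - 1*(-22723) = 2*(sqrt(7 + 49*sqrt(2)*sqrt(12))/7)/(3 + sqrt(7 + 49*sqrt(2)*sqrt(12))/7) - 1*(-22723) = 2*(sqrt(7 + 49*sqrt(2)*(2*sqrt(3)))/7)/(3 + sqrt(7 + 49*sqrt(2)*(2*sqrt(3)))/7) + 22723 = 2*(sqrt(7 + 98*sqrt(6))/7)/(3 + sqrt(7 + 98*sqrt(6))/7) + 22723 = 2*sqrt(7 + 98*sqrt(6))/(7*(3 + sqrt(7 + 98*sqrt(6))/7)) + 22723 = 22723 + 2*sqrt(7 + 98*sqrt(6))/(7*(3 + sqrt(7 + 98*sqrt(6))/7))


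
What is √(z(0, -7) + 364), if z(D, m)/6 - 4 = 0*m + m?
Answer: √346 ≈ 18.601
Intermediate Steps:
z(D, m) = 24 + 6*m (z(D, m) = 24 + 6*(0*m + m) = 24 + 6*(0 + m) = 24 + 6*m)
√(z(0, -7) + 364) = √((24 + 6*(-7)) + 364) = √((24 - 42) + 364) = √(-18 + 364) = √346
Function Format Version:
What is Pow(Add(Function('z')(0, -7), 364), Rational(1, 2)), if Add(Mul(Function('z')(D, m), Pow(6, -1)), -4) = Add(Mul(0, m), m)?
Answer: Pow(346, Rational(1, 2)) ≈ 18.601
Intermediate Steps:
Function('z')(D, m) = Add(24, Mul(6, m)) (Function('z')(D, m) = Add(24, Mul(6, Add(Mul(0, m), m))) = Add(24, Mul(6, Add(0, m))) = Add(24, Mul(6, m)))
Pow(Add(Function('z')(0, -7), 364), Rational(1, 2)) = Pow(Add(Add(24, Mul(6, -7)), 364), Rational(1, 2)) = Pow(Add(Add(24, -42), 364), Rational(1, 2)) = Pow(Add(-18, 364), Rational(1, 2)) = Pow(346, Rational(1, 2))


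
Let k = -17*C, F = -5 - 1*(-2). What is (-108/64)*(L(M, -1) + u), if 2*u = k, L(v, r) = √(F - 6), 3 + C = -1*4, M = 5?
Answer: -3213/32 - 81*I/16 ≈ -100.41 - 5.0625*I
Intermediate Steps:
C = -7 (C = -3 - 1*4 = -3 - 4 = -7)
F = -3 (F = -5 + 2 = -3)
k = 119 (k = -17*(-7) = 119)
L(v, r) = 3*I (L(v, r) = √(-3 - 6) = √(-9) = 3*I)
u = 119/2 (u = (½)*119 = 119/2 ≈ 59.500)
(-108/64)*(L(M, -1) + u) = (-108/64)*(3*I + 119/2) = (-108*1/64)*(119/2 + 3*I) = -27*(119/2 + 3*I)/16 = -3213/32 - 81*I/16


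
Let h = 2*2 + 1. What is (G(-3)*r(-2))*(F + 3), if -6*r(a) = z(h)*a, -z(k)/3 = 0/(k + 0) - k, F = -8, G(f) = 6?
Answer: -150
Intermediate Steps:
h = 5 (h = 4 + 1 = 5)
z(k) = 3*k (z(k) = -3*(0/(k + 0) - k) = -3*(0/k - k) = -3*(0 - k) = -(-3)*k = 3*k)
r(a) = -5*a/2 (r(a) = -3*5*a/6 = -5*a/2)
(G(-3)*r(-2))*(F + 3) = (6*(-5/2*(-2)))*(-8 + 3) = (6*5)*(-5) = 30*(-5) = -150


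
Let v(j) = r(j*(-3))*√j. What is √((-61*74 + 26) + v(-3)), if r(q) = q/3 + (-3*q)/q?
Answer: 2*I*√1122 ≈ 66.993*I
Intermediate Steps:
r(q) = -3 + q/3 (r(q) = q*(⅓) - 3 = q/3 - 3 = -3 + q/3)
v(j) = √j*(-3 - j) (v(j) = (-3 + (j*(-3))/3)*√j = (-3 + (-3*j)/3)*√j = (-3 - j)*√j = √j*(-3 - j))
√((-61*74 + 26) + v(-3)) = √((-61*74 + 26) + √(-3)*(-3 - 1*(-3))) = √((-4514 + 26) + (I*√3)*(-3 + 3)) = √(-4488 + (I*√3)*0) = √(-4488 + 0) = √(-4488) = 2*I*√1122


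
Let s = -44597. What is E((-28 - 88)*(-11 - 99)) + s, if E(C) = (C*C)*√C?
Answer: -44597 + 325635200*√3190 ≈ 1.8392e+10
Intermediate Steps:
E(C) = C^(5/2) (E(C) = C²*√C = C^(5/2))
E((-28 - 88)*(-11 - 99)) + s = ((-28 - 88)*(-11 - 99))^(5/2) - 44597 = (-116*(-110))^(5/2) - 44597 = 12760^(5/2) - 44597 = 325635200*√3190 - 44597 = -44597 + 325635200*√3190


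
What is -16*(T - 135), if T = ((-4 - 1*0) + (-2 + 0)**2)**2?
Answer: 2160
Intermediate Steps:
T = 0 (T = ((-4 + 0) + (-2)**2)**2 = (-4 + 4)**2 = 0**2 = 0)
-16*(T - 135) = -16*(0 - 135) = -16*(-135) = 2160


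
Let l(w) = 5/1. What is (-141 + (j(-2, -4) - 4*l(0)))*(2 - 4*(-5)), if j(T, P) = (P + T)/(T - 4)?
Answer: -3520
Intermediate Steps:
l(w) = 5 (l(w) = 5*1 = 5)
j(T, P) = (P + T)/(-4 + T)
(-141 + (j(-2, -4) - 4*l(0)))*(2 - 4*(-5)) = (-141 + ((-4 - 2)/(-4 - 2) - 4*5))*(2 - 4*(-5)) = (-141 + (-6/(-6) - 20))*(2 + 20) = (-141 + (-1/6*(-6) - 20))*22 = (-141 + (1 - 20))*22 = (-141 - 19)*22 = -160*22 = -3520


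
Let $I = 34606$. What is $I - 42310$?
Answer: $-7704$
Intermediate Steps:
$I - 42310 = 34606 - 42310 = -7704$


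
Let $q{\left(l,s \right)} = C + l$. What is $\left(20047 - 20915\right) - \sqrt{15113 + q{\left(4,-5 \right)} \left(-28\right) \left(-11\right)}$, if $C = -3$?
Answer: $-868 - \sqrt{15421} \approx -992.18$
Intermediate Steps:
$q{\left(l,s \right)} = -3 + l$
$\left(20047 - 20915\right) - \sqrt{15113 + q{\left(4,-5 \right)} \left(-28\right) \left(-11\right)} = \left(20047 - 20915\right) - \sqrt{15113 + \left(-3 + 4\right) \left(-28\right) \left(-11\right)} = -868 - \sqrt{15113 + 1 \left(-28\right) \left(-11\right)} = -868 - \sqrt{15113 - -308} = -868 - \sqrt{15113 + 308} = -868 - \sqrt{15421}$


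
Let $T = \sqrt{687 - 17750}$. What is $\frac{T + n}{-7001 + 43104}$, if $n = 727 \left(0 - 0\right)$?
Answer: $\frac{i \sqrt{17063}}{36103} \approx 0.0036181 i$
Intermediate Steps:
$n = 0$ ($n = 727 \left(0 + 0\right) = 727 \cdot 0 = 0$)
$T = i \sqrt{17063}$ ($T = \sqrt{-17063} = i \sqrt{17063} \approx 130.63 i$)
$\frac{T + n}{-7001 + 43104} = \frac{i \sqrt{17063} + 0}{-7001 + 43104} = \frac{i \sqrt{17063}}{36103}$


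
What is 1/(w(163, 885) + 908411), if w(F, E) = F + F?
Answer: 1/908737 ≈ 1.1004e-6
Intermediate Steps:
w(F, E) = 2*F
1/(w(163, 885) + 908411) = 1/(2*163 + 908411) = 1/(326 + 908411) = 1/908737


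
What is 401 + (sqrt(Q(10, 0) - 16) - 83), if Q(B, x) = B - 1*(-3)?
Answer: 318 + I*sqrt(3) ≈ 318.0 + 1.732*I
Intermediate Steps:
Q(B, x) = 3 + B (Q(B, x) = B + 3 = 3 + B)
401 + (sqrt(Q(10, 0) - 16) - 83) = 401 + (sqrt((3 + 10) - 16) - 83) = 401 + (sqrt(13 - 16) - 83) = 401 + (sqrt(-3) - 83) = 401 + (I*sqrt(3) - 83) = 401 + (-83 + I*sqrt(3)) = 318 + I*sqrt(3)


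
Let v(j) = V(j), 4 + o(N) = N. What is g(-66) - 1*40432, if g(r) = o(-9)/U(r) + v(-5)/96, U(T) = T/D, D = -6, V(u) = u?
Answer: -42697495/1056 ≈ -40433.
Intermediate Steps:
o(N) = -4 + N
v(j) = j
U(T) = -T/6 (U(T) = T/(-6) = T*(-⅙) = -T/6)
g(r) = -5/96 + 78/r (g(r) = (-4 - 9)/((-r/6)) - 5/96 = -(-78)/r - 5*1/96 = 78/r - 5/96 = -5/96 + 78/r)
g(-66) - 1*40432 = (-5/96 + 78/(-66)) - 1*40432 = (-5/96 + 78*(-1/66)) - 40432 = (-5/96 - 13/11) - 40432 = -1303/1056 - 40432 = -42697495/1056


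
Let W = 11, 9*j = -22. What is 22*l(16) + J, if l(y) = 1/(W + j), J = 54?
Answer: 396/7 ≈ 56.571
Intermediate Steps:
j = -22/9 (j = (⅑)*(-22) = -22/9 ≈ -2.4444)
l(y) = 9/77 (l(y) = 1/(11 - 22/9) = 1/(77/9) = 9/77)
22*l(16) + J = 22*(9/77) + 54 = 18/7 + 54 = 396/7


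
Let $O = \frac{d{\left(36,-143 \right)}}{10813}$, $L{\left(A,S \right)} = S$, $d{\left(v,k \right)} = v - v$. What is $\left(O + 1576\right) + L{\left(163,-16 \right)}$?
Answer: $1560$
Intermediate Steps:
$d{\left(v,k \right)} = 0$
$O = 0$ ($O = \frac{0}{10813} = 0 \cdot \frac{1}{10813} = 0$)
$\left(O + 1576\right) + L{\left(163,-16 \right)} = \left(0 + 1576\right) - 16 = 1576 - 16 = 1560$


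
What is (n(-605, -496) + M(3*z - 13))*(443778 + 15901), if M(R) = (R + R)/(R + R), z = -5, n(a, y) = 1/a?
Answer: 2294596/5 ≈ 4.5892e+5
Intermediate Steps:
M(R) = 1 (M(R) = (2*R)/((2*R)) = (2*R)*(1/(2*R)) = 1)
(n(-605, -496) + M(3*z - 13))*(443778 + 15901) = (1/(-605) + 1)*(443778 + 15901) = (-1/605 + 1)*459679 = (604/605)*459679 = 2294596/5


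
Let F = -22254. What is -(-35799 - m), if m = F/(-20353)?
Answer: 728639301/20353 ≈ 35800.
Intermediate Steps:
m = 22254/20353 (m = -22254/(-20353) = -22254*(-1/20353) = 22254/20353 ≈ 1.0934)
-(-35799 - m) = -(-35799 - 1*22254/20353) = -(-35799 - 22254/20353) = -1*(-728639301/20353) = 728639301/20353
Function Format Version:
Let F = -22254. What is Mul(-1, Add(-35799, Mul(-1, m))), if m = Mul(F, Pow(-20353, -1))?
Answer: Rational(728639301, 20353) ≈ 35800.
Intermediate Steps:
m = Rational(22254, 20353) (m = Mul(-22254, Pow(-20353, -1)) = Mul(-22254, Rational(-1, 20353)) = Rational(22254, 20353) ≈ 1.0934)
Mul(-1, Add(-35799, Mul(-1, m))) = Mul(-1, Add(-35799, Mul(-1, Rational(22254, 20353)))) = Mul(-1, Add(-35799, Rational(-22254, 20353))) = Mul(-1, Rational(-728639301, 20353)) = Rational(728639301, 20353)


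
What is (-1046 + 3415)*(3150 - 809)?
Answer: 5545829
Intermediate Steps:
(-1046 + 3415)*(3150 - 809) = 2369*2341 = 5545829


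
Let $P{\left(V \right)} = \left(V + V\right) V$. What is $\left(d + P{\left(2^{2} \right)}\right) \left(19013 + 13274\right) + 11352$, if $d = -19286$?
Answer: $-621642546$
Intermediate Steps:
$P{\left(V \right)} = 2 V^{2}$ ($P{\left(V \right)} = 2 V V = 2 V^{2}$)
$\left(d + P{\left(2^{2} \right)}\right) \left(19013 + 13274\right) + 11352 = \left(-19286 + 2 \left(2^{2}\right)^{2}\right) \left(19013 + 13274\right) + 11352 = \left(-19286 + 2 \cdot 4^{2}\right) 32287 + 11352 = \left(-19286 + 2 \cdot 16\right) 32287 + 11352 = \left(-19286 + 32\right) 32287 + 11352 = \left(-19254\right) 32287 + 11352 = -621653898 + 11352 = -621642546$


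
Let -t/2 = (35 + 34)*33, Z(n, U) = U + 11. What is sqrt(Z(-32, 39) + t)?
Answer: 2*I*sqrt(1126) ≈ 67.112*I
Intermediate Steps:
Z(n, U) = 11 + U
t = -4554 (t = -2*(35 + 34)*33 = -138*33 = -2*2277 = -4554)
sqrt(Z(-32, 39) + t) = sqrt((11 + 39) - 4554) = sqrt(50 - 4554) = sqrt(-4504) = 2*I*sqrt(1126)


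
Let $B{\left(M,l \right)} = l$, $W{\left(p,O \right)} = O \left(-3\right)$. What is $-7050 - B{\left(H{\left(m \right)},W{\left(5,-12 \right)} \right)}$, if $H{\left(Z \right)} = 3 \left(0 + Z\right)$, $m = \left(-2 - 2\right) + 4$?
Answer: $-7086$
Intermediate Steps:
$m = 0$ ($m = -4 + 4 = 0$)
$W{\left(p,O \right)} = - 3 O$
$H{\left(Z \right)} = 3 Z$
$-7050 - B{\left(H{\left(m \right)},W{\left(5,-12 \right)} \right)} = -7050 - \left(-3\right) \left(-12\right) = -7050 - 36 = -7086$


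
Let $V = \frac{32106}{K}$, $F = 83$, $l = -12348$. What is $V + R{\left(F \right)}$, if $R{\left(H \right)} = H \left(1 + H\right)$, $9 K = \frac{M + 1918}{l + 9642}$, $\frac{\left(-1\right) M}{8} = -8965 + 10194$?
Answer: $\frac{139514322}{1319} \approx 1.0577 \cdot 10^{5}$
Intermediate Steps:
$M = -9832$ ($M = - 8 \left(-8965 + 10194\right) = \left(-8\right) 1229 = -9832$)
$K = \frac{1319}{4059}$ ($K = \frac{\left(-9832 + 1918\right) \frac{1}{-12348 + 9642}}{9} = \frac{\left(-7914\right) \frac{1}{-2706}}{9} = \frac{\left(-7914\right) \left(- \frac{1}{2706}\right)}{9} = \frac{1}{9} \cdot \frac{1319}{451} = \frac{1319}{4059} \approx 0.32496$)
$V = \frac{130318254}{1319}$ ($V = \frac{32106}{\frac{1319}{4059}} = 32106 \cdot \frac{4059}{1319} = \frac{130318254}{1319} \approx 98801.0$)
$V + R{\left(F \right)} = \frac{130318254}{1319} + 83 \left(1 + 83\right) = \frac{130318254}{1319} + 83 \cdot 84 = \frac{130318254}{1319} + 6972 = \frac{139514322}{1319}$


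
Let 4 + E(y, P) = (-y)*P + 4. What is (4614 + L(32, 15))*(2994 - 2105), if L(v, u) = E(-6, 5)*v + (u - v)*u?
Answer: 4728591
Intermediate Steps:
E(y, P) = -P*y (E(y, P) = -4 + ((-y)*P + 4) = -4 + (-P*y + 4) = -4 + (4 - P*y) = -P*y)
L(v, u) = 30*v + u*(u - v) (L(v, u) = (-1*5*(-6))*v + (u - v)*u = 30*v + u*(u - v))
(4614 + L(32, 15))*(2994 - 2105) = (4614 + (15**2 + 30*32 - 1*15*32))*(2994 - 2105) = (4614 + (225 + 960 - 480))*889 = (4614 + 705)*889 = 5319*889 = 4728591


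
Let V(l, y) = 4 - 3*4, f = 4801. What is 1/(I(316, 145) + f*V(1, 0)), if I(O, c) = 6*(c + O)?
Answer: -1/35642 ≈ -2.8057e-5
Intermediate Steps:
V(l, y) = -8 (V(l, y) = 4 - 12 = -8)
I(O, c) = 6*O + 6*c (I(O, c) = 6*(O + c) = 6*O + 6*c)
1/(I(316, 145) + f*V(1, 0)) = 1/((6*316 + 6*145) + 4801*(-8)) = 1/((1896 + 870) - 38408) = 1/(2766 - 38408) = 1/(-35642) = -1/35642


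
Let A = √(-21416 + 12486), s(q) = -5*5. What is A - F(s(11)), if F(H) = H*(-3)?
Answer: -75 + I*√8930 ≈ -75.0 + 94.499*I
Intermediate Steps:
s(q) = -25
F(H) = -3*H
A = I*√8930 (A = √(-8930) = I*√8930 ≈ 94.499*I)
A - F(s(11)) = I*√8930 - (-3)*(-25) = I*√8930 - 1*75 = I*√8930 - 75 = -75 + I*√8930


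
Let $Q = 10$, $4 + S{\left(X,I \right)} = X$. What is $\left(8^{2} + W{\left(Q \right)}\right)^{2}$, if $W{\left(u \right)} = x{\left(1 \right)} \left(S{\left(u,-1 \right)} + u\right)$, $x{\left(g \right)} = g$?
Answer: $6400$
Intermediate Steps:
$S{\left(X,I \right)} = -4 + X$
$W{\left(u \right)} = -4 + 2 u$ ($W{\left(u \right)} = 1 \left(\left(-4 + u\right) + u\right) = 1 \left(-4 + 2 u\right) = -4 + 2 u$)
$\left(8^{2} + W{\left(Q \right)}\right)^{2} = \left(8^{2} + \left(-4 + 2 \cdot 10\right)\right)^{2} = \left(64 + \left(-4 + 20\right)\right)^{2} = \left(64 + 16\right)^{2} = 80^{2} = 6400$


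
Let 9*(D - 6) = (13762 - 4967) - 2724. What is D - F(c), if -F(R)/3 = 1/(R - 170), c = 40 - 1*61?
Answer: 1169848/1719 ≈ 680.54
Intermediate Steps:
c = -21 (c = 40 - 61 = -21)
F(R) = -3/(-170 + R) (F(R) = -3/(R - 170) = -3/(-170 + R))
D = 6125/9 (D = 6 + ((13762 - 4967) - 2724)/9 = 6 + (8795 - 2724)/9 = 6 + (⅑)*6071 = 6 + 6071/9 = 6125/9 ≈ 680.56)
D - F(c) = 6125/9 - (-3)/(-170 - 21) = 6125/9 - (-3)/(-191) = 6125/9 - (-3)*(-1)/191 = 6125/9 - 1*3/191 = 6125/9 - 3/191 = 1169848/1719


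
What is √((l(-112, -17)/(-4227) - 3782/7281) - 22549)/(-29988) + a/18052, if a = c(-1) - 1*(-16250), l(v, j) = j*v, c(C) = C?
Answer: 16249/18052 - I*√263698406162135827/102548254284 ≈ 0.90012 - 0.0050076*I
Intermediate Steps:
a = 16249 (a = -1 - 1*(-16250) = -1 + 16250 = 16249)
√((l(-112, -17)/(-4227) - 3782/7281) - 22549)/(-29988) + a/18052 = √((-17*(-112)/(-4227) - 3782/7281) - 22549)/(-29988) + 16249/18052 = √((1904*(-1/4227) - 3782*1/7281) - 22549)*(-1/29988) + 16249*(1/18052) = √((-1904/4227 - 3782/7281) - 22549)*(-1/29988) + 16249/18052 = √(-9949846/10258929 - 22549)*(-1/29988) + 16249/18052 = √(-231338539867/10258929)*(-1/29988) + 16249/18052 = (I*√263698406162135827/3419643)*(-1/29988) + 16249/18052 = -I*√263698406162135827/102548254284 + 16249/18052 = 16249/18052 - I*√263698406162135827/102548254284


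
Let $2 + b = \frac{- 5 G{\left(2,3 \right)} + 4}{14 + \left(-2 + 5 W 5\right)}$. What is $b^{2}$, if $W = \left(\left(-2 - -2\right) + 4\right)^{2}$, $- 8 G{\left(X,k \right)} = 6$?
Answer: $\frac{10660225}{2715904} \approx 3.9251$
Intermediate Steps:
$G{\left(X,k \right)} = - \frac{3}{4}$ ($G{\left(X,k \right)} = \left(- \frac{1}{8}\right) 6 = - \frac{3}{4}$)
$W = 16$ ($W = \left(\left(-2 + 2\right) + 4\right)^{2} = \left(0 + 4\right)^{2} = 4^{2} = 16$)
$b = - \frac{3265}{1648}$ ($b = -2 + \frac{\left(-5\right) \left(- \frac{3}{4}\right) + 4}{14 - \left(2 - 5 \cdot 16 \cdot 5\right)} = -2 + \frac{\frac{15}{4} + 4}{14 + \left(-2 + 5 \cdot 80\right)} = -2 + \frac{31}{4 \left(14 + \left(-2 + 400\right)\right)} = -2 + \frac{31}{4 \left(14 + 398\right)} = -2 + \frac{31}{4 \cdot 412} = -2 + \frac{31}{4} \cdot \frac{1}{412} = -2 + \frac{31}{1648} = - \frac{3265}{1648} \approx -1.9812$)
$b^{2} = \left(- \frac{3265}{1648}\right)^{2} = \frac{10660225}{2715904}$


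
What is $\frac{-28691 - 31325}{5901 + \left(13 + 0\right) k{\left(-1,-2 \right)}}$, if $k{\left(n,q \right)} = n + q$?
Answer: $- \frac{30008}{2931} \approx -10.238$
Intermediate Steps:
$\frac{-28691 - 31325}{5901 + \left(13 + 0\right) k{\left(-1,-2 \right)}} = \frac{-28691 - 31325}{5901 + \left(13 + 0\right) \left(-1 - 2\right)} = - \frac{60016}{5901 + 13 \left(-3\right)} = - \frac{60016}{5901 - 39} = - \frac{60016}{5862} = \left(-60016\right) \frac{1}{5862} = - \frac{30008}{2931}$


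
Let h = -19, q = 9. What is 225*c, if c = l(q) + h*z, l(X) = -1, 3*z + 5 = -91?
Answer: 136575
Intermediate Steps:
z = -32 (z = -5/3 + (⅓)*(-91) = -5/3 - 91/3 = -32)
c = 607 (c = -1 - 19*(-32) = -1 + 608 = 607)
225*c = 225*607 = 136575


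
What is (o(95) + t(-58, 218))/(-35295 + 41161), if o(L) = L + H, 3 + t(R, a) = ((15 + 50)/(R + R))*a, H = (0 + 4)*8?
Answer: 107/340228 ≈ 0.00031450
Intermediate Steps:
H = 32 (H = 4*8 = 32)
t(R, a) = -3 + 65*a/(2*R) (t(R, a) = -3 + ((15 + 50)/(R + R))*a = -3 + (65/((2*R)))*a = -3 + (65*(1/(2*R)))*a = -3 + (65/(2*R))*a = -3 + 65*a/(2*R))
o(L) = 32 + L (o(L) = L + 32 = 32 + L)
(o(95) + t(-58, 218))/(-35295 + 41161) = ((32 + 95) + (-3 + (65/2)*218/(-58)))/(-35295 + 41161) = (127 + (-3 + (65/2)*218*(-1/58)))/5866 = (127 + (-3 - 7085/58))*(1/5866) = (127 - 7259/58)*(1/5866) = (107/58)*(1/5866) = 107/340228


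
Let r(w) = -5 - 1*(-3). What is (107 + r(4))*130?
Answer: 13650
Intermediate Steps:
r(w) = -2 (r(w) = -5 + 3 = -2)
(107 + r(4))*130 = (107 - 2)*130 = 105*130 = 13650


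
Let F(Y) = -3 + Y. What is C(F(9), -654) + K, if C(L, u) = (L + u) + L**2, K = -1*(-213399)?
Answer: 212787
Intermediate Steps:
K = 213399
C(L, u) = L + u + L**2
C(F(9), -654) + K = ((-3 + 9) - 654 + (-3 + 9)**2) + 213399 = (6 - 654 + 6**2) + 213399 = (6 - 654 + 36) + 213399 = -612 + 213399 = 212787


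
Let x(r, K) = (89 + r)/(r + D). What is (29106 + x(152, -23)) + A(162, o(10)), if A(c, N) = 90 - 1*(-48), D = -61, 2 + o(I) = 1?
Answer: 2661445/91 ≈ 29247.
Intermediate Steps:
o(I) = -1 (o(I) = -2 + 1 = -1)
x(r, K) = (89 + r)/(-61 + r) (x(r, K) = (89 + r)/(r - 61) = (89 + r)/(-61 + r))
A(c, N) = 138 (A(c, N) = 90 + 48 = 138)
(29106 + x(152, -23)) + A(162, o(10)) = (29106 + (89 + 152)/(-61 + 152)) + 138 = (29106 + 241/91) + 138 = 2648887/91 + 138 = 2661445/91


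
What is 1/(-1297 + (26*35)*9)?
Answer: 1/6893 ≈ 0.00014507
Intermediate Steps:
1/(-1297 + (26*35)*9) = 1/(-1297 + 910*9) = 1/(-1297 + 8190) = 1/6893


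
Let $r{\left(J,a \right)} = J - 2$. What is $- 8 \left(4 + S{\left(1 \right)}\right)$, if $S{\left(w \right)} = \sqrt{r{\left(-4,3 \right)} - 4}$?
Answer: $-32 - 8 i \sqrt{10} \approx -32.0 - 25.298 i$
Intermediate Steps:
$r{\left(J,a \right)} = -2 + J$ ($r{\left(J,a \right)} = J - 2 = -2 + J$)
$S{\left(w \right)} = i \sqrt{10}$ ($S{\left(w \right)} = \sqrt{\left(-2 - 4\right) - 4} = \sqrt{-6 - 4} = \sqrt{-10} = i \sqrt{10}$)
$- 8 \left(4 + S{\left(1 \right)}\right) = - 8 \left(4 + i \sqrt{10}\right) = -32 - 8 i \sqrt{10}$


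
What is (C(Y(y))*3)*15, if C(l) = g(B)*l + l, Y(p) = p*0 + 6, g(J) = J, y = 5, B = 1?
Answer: 540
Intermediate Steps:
Y(p) = 6 (Y(p) = 0 + 6 = 6)
C(l) = 2*l (C(l) = 1*l + l = l + l = 2*l)
(C(Y(y))*3)*15 = ((2*6)*3)*15 = (12*3)*15 = 36*15 = 540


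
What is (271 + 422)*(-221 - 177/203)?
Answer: -4458960/29 ≈ -1.5376e+5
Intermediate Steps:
(271 + 422)*(-221 - 177/203) = 693*(-221 - 177*1/203) = 693*(-221 - 177/203) = 693*(-45040/203) = -4458960/29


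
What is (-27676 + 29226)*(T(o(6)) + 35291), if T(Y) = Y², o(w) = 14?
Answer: 55004850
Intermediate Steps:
(-27676 + 29226)*(T(o(6)) + 35291) = (-27676 + 29226)*(14² + 35291) = 1550*(196 + 35291) = 1550*35487 = 55004850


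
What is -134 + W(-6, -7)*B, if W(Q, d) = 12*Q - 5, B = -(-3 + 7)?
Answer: 174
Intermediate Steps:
B = -4 (B = -1*4 = -4)
W(Q, d) = -5 + 12*Q
-134 + W(-6, -7)*B = -134 + (-5 + 12*(-6))*(-4) = -134 + (-5 - 72)*(-4) = -134 - 77*(-4) = -134 + 308 = 174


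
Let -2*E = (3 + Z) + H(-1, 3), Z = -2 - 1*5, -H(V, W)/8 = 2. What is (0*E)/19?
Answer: 0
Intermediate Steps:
H(V, W) = -16 (H(V, W) = -8*2 = -16)
Z = -7 (Z = -2 - 5 = -7)
E = 10 (E = -((3 - 7) - 16)/2 = -(-4 - 16)/2 = -½*(-20) = 10)
(0*E)/19 = (0*10)/19 = 0*(1/19) = 0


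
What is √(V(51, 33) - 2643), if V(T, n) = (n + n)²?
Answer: √1713 ≈ 41.388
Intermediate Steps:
V(T, n) = 4*n² (V(T, n) = (2*n)² = 4*n²)
√(V(51, 33) - 2643) = √(4*33² - 2643) = √(4*1089 - 2643) = √(4356 - 2643) = √1713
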